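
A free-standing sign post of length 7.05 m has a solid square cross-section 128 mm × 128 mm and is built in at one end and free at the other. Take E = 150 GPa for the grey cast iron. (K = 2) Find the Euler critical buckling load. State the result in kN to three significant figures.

P_cr ≈ 167 kN

I = a⁴/12 = 128⁴/12 = 2.237×10^7 mm⁴
I = 2.237×10^7 mm⁴ = 2.237×10^-5 m⁴
Effective length L_e = K·L = 2 × 7.05 = 14.10 m
P_cr = π²EI / L_e² = π² × 150×10⁹ × 2.237×10^-5 / 14.10² = 1.666×10^5 N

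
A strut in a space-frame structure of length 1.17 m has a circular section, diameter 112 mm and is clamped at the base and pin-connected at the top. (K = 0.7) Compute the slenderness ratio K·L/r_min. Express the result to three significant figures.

λ ≈ 29.2

For a solid circle r = d/4 = 112/4 = 28.00 mm
L_e = K·L = 0.7 × 1.17 m = 0.8190 m = 819.00 mm
λ = L_e / r_min = 819.00 / 28.00 = 29.2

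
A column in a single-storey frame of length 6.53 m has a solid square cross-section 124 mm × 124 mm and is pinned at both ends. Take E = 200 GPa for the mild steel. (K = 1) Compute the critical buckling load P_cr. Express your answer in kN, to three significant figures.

I = a⁴/12 = 124⁴/12 = 1.970×10^7 mm⁴
I = 1.970×10^7 mm⁴ = 1.970×10^-5 m⁴
Effective length L_e = K·L = 1 × 6.53 = 6.530 m
P_cr = π²EI / L_e² = π² × 200×10⁹ × 1.970×10^-5 / 6.530² = 9.120×10^5 N

P_cr ≈ 912 kN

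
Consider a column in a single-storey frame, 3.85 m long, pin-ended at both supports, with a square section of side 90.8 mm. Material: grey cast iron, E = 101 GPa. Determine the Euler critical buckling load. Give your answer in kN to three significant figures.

I = a⁴/12 = 90.8⁴/12 = 5.665×10^6 mm⁴
I = 5.665×10^6 mm⁴ = 5.665×10^-6 m⁴
Effective length L_e = K·L = 1 × 3.85 = 3.850 m
P_cr = π²EI / L_e² = π² × 101×10⁹ × 5.665×10^-6 / 3.850² = 3.809×10^5 N

P_cr ≈ 381 kN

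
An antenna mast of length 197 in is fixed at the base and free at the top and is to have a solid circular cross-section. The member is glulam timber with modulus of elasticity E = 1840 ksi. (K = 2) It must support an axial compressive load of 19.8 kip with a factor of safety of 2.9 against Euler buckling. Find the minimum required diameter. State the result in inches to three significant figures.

d ≈ 10.0 in

Required P_cr = n·P = 2.9 × 19.8 = 57.42 kip
L_e = K·L = 2 × 197 = 394.0 in
Required I = P_cr·L_e²/(π²E) = 5.742×10^4 × 394.0² / (π² × 1.84×10^6) = 490.8 in⁴
Solid circle: I = πd⁴/64  ⇒  d = (64I/π)^(1/4) = (64×490.8/π)^(1/4) = 10.0 in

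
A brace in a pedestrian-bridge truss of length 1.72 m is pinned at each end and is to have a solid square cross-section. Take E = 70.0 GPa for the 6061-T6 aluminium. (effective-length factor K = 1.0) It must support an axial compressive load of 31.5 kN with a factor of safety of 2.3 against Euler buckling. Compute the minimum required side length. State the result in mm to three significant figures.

Required P_cr = n·P = 2.3 × 31.5 = 72.45 kN
L_e = K·L = 1 × 1.72 = 1.720 m
Required I = P_cr·L_e²/(π²E) = 7.245×10^4 × 1.720² / (π² × 7.00×10^10) = 3.102×10^-7 m⁴
I_req = 3.102×10^5 mm⁴
Solid square: I = a⁴/12  ⇒  a = (12I)^(1/4) = (12×3.102×10^5)^(1/4) = 43.9 mm

a ≈ 43.9 mm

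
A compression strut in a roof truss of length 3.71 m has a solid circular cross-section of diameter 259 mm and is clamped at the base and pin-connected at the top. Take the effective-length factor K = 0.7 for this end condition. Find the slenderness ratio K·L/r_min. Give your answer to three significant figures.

I = πd⁴/64 = π×259⁴/64 = 2.209×10^8 mm⁴
A = 5.269×10^4 mm²;  r_min = √(I/A) = √(2.209×10^8/5.269×10^4) = 64.75 mm
L_e = K·L = 0.7 × 3.71 m = 2.597 m = 2597.0 mm
λ = L_e / r_min = 2597.0 / 64.75 = 40.1

λ ≈ 40.1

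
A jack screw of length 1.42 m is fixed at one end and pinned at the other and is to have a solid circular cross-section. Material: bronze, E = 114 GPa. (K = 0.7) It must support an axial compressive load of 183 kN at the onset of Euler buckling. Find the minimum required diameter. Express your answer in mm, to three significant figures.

L_e = K·L = 0.7 × 1.42 = 0.9940 m
Required I = P_cr·L_e²/(π²E) = 1.830×10^5 × 0.9940² / (π² × 1.14×10^11) = 1.607×10^-7 m⁴
I_req = 1.607×10^5 mm⁴
Solid circle: I = πd⁴/64  ⇒  d = (64I/π)^(1/4) = (64×1.607×10^5/π)^(1/4) = 42.5 mm

d ≈ 42.5 mm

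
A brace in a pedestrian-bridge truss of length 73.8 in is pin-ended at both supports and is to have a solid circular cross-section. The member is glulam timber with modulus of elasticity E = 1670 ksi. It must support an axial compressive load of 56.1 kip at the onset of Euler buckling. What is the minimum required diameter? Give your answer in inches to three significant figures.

L_e = K·L = 1 × 73.8 = 73.80 in
Required I = P_cr·L_e²/(π²E) = 5.610×10^4 × 73.80² / (π² × 1.67×10^6) = 18.54 in⁴
Solid circle: I = πd⁴/64  ⇒  d = (64I/π)^(1/4) = (64×18.54/π)^(1/4) = 4.41 in

d ≈ 4.41 in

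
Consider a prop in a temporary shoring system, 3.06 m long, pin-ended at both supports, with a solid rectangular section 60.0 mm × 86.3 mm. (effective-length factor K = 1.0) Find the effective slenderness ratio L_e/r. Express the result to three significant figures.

For a rectangle r_min = b/√12 = 60.0/√12 = 17.32 mm
L_e = K·L = 1 × 3.06 m = 3.060 m = 3060.0 mm
λ = L_e / r_min = 3060.0 / 17.32 = 177

λ ≈ 177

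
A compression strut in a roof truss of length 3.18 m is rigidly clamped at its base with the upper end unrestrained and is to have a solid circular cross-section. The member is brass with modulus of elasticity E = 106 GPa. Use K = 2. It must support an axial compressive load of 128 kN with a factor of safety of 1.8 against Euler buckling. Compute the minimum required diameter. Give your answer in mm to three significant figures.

d ≈ 116 mm

Required P_cr = n·P = 1.8 × 128 = 230.4 kN
L_e = K·L = 2 × 3.18 = 6.360 m
Required I = P_cr·L_e²/(π²E) = 2.304×10^5 × 6.360² / (π² × 1.06×10^11) = 8.908×10^-6 m⁴
I_req = 8.908×10^6 mm⁴
Solid circle: I = πd⁴/64  ⇒  d = (64I/π)^(1/4) = (64×8.908×10^6/π)^(1/4) = 116 mm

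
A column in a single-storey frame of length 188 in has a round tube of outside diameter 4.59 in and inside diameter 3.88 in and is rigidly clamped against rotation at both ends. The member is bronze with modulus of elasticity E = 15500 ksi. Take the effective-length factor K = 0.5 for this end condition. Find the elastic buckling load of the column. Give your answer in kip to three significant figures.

d_o = 4.59 in, d_i = 3.88 in
I = π(d_o⁴ − d_i⁴)/64 = π(4.59⁴ − 3.880⁴)/64 = 10.66 in⁴
Effective length L_e = K·L = 0.5 × 188 = 94.00 in
P_cr = π²EI / L_e² = π² × 15500×10³ × 10.66 / 94.00² = 1.846×10^5 lb

P_cr ≈ 185 kip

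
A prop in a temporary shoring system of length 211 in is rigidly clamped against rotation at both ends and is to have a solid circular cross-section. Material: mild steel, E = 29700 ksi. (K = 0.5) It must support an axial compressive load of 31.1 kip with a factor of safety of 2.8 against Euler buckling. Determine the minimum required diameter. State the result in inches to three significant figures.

d ≈ 2.86 in

Required P_cr = n·P = 2.8 × 31.1 = 87.08 kip
L_e = K·L = 0.5 × 211 = 105.5 in
Required I = P_cr·L_e²/(π²E) = 8.708×10^4 × 105.5² / (π² × 2.97×10^7) = 3.306 in⁴
Solid circle: I = πd⁴/64  ⇒  d = (64I/π)^(1/4) = (64×3.306/π)^(1/4) = 2.86 in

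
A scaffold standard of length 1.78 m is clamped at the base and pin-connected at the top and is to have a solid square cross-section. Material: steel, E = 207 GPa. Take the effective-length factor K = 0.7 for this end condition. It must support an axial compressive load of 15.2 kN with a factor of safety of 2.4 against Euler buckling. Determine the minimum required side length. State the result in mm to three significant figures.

Required P_cr = n·P = 2.4 × 15.2 = 36.48 kN
L_e = K·L = 0.7 × 1.78 = 1.246 m
Required I = P_cr·L_e²/(π²E) = 3.648×10^4 × 1.246² / (π² × 2.07×10^11) = 2.772×10^-8 m⁴
I_req = 2.772×10^4 mm⁴
Solid square: I = a⁴/12  ⇒  a = (12I)^(1/4) = (12×2.772×10^4)^(1/4) = 24.0 mm

a ≈ 24.0 mm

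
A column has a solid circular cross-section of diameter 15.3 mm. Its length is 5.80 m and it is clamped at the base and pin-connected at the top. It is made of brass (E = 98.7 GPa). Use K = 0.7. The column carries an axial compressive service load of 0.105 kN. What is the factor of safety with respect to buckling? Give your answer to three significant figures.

n ≈ 1.51

I = πd⁴/64 = π×15.3⁴/64 = 2.690×10^3 mm⁴
I = 2.690×10^3 mm⁴ = 2.690×10^-9 m⁴
Effective length L_e = K·L = 0.7 × 5.80 = 4.060 m
P_cr = π²EI / L_e² = π² × 98.7×10⁹ × 2.690×10^-9 / 4.060² = 159.0 N
Factor of safety n = P_cr / P = 0.15896 / 0.105 = 1.51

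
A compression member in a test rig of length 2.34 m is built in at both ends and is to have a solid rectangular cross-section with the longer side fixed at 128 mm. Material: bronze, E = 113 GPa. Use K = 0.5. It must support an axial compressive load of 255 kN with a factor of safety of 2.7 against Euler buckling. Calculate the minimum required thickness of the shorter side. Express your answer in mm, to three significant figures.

Required P_cr = n·P = 2.7 × 255 = 688.5 kN
L_e = K·L = 0.5 × 2.34 = 1.170 m
Required I = P_cr·L_e²/(π²E) = 6.885×10^5 × 1.170² / (π² × 1.13×10^11) = 8.451×10^-7 m⁴
I_req = 8.451×10^5 mm⁴
Rectangle, weak axis: I_min = h·b³/12 with h = 128 mm fixed  ⇒  b = (12I/h)^(1/3) = 42.9 mm

b ≈ 42.9 mm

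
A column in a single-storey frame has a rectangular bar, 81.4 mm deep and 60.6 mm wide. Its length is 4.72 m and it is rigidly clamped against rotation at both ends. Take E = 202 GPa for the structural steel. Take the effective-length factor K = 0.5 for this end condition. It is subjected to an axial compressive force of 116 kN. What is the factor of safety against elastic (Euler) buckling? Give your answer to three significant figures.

Buckling occurs about the weak axis: I_min = h·b³/12 with b = 60.6 mm (the shorter side).
I_min = 81.4×60.6³/12 = 1.510×10^6 mm⁴
I = 1.510×10^6 mm⁴ = 1.510×10^-6 m⁴
Effective length L_e = K·L = 0.5 × 4.72 = 2.360 m
P_cr = π²EI / L_e² = π² × 202×10⁹ × 1.510×10^-6 / 2.360² = 5.404×10^5 N
Factor of safety n = P_cr / P = 540.37 / 116 = 4.66

n ≈ 4.66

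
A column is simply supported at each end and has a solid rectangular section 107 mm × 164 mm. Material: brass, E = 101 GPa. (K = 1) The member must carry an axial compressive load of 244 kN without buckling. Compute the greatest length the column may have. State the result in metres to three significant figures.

L_max ≈ 8.27 m

Buckling occurs about the weak axis: I_min = h·b³/12 with b = 107 mm (the shorter side).
I_min = 164×107³/12 = 1.674×10^7 mm⁴
I = 1.674×10^-5 m⁴
At the buckling limit P_cr = P = 2.440×10^5 N
From P_cr = π²EI/(K·L)²:  L = (1/K)·√(π²EI/P_cr) = (1/1)·√(π²×1.01×10^11×1.674×10^-5/2.440×10^5)
L = 8.27 m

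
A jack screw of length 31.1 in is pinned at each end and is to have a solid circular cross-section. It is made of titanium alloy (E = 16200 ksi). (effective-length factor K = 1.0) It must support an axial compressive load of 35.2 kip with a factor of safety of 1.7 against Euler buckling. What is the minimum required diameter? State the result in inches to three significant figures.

Required P_cr = n·P = 1.7 × 35.2 = 59.84 kip
L_e = K·L = 1 × 31.1 = 31.10 in
Required I = P_cr·L_e²/(π²E) = 5.984×10^4 × 31.10² / (π² × 1.62×10^7) = 0.3620 in⁴
Solid circle: I = πd⁴/64  ⇒  d = (64I/π)^(1/4) = (64×0.3620/π)^(1/4) = 1.65 in

d ≈ 1.65 in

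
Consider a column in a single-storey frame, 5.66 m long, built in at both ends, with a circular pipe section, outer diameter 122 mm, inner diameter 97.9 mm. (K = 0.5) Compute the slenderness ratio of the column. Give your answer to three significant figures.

d_o = 122 mm, d_i = 97.9 mm
I = π(d_o⁴ − d_i⁴)/64 = π(122⁴ − 97.90⁴)/64 = 6.365×10^6 mm⁴
A = 4.162×10^3 mm²;  r_min = √(I/A) = √(6.365×10^6/4.162×10^3) = 39.11 mm
L_e = K·L = 0.5 × 5.66 m = 2.830 m = 2830.0 mm
λ = L_e / r_min = 2830.0 / 39.11 = 72.4

λ ≈ 72.4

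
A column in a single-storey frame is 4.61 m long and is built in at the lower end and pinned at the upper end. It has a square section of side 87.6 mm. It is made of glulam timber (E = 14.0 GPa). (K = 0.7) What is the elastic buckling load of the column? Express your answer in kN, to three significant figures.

P_cr ≈ 65.1 kN

I = a⁴/12 = 87.6⁴/12 = 4.907×10^6 mm⁴
I = 4.907×10^6 mm⁴ = 4.907×10^-6 m⁴
Effective length L_e = K·L = 0.7 × 4.61 = 3.227 m
P_cr = π²EI / L_e² = π² × 14.0×10⁹ × 4.907×10^-6 / 3.227² = 6.511×10^4 N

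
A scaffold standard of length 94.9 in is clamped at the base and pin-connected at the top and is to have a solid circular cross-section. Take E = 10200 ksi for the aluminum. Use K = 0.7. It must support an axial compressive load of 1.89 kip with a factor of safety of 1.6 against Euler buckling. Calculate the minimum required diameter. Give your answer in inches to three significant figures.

d ≈ 1.28 in

Required P_cr = n·P = 1.6 × 1.89 = 3.024 kip
L_e = K·L = 0.7 × 94.9 = 66.43 in
Required I = P_cr·L_e²/(π²E) = 3.024×10^3 × 66.43² / (π² × 1.02×10^7) = 0.1326 in⁴
Solid circle: I = πd⁴/64  ⇒  d = (64I/π)^(1/4) = (64×0.1326/π)^(1/4) = 1.28 in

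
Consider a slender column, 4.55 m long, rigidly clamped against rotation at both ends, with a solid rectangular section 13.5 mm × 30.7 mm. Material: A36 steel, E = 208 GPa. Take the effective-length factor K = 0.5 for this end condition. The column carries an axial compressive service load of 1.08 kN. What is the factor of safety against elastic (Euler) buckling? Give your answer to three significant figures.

Buckling occurs about the weak axis: I_min = h·b³/12 with b = 13.5 mm (the shorter side).
I_min = 30.7×13.5³/12 = 6.294×10^3 mm⁴
I = 6.294×10^3 mm⁴ = 6.294×10^-9 m⁴
Effective length L_e = K·L = 0.5 × 4.55 = 2.275 m
P_cr = π²EI / L_e² = π² × 208×10⁹ × 6.294×10^-9 / 2.275² = 2.497×10^3 N
Factor of safety n = P_cr / P = 2.4967 / 1.08 = 2.31

n ≈ 2.31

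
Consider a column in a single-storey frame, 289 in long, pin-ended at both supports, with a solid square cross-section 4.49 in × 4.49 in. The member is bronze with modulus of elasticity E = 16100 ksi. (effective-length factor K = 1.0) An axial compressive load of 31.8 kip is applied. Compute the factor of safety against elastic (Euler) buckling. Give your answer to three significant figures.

n ≈ 2.03

I = a⁴/12 = 4.49⁴/12 = 33.87 in⁴
Effective length L_e = K·L = 1 × 289 = 289.0 in
P_cr = π²EI / L_e² = π² × 16100×10³ × 33.87 / 289.0² = 6.444×10^4 lb
Factor of safety n = P_cr / P = 64.437 / 31.8 = 2.03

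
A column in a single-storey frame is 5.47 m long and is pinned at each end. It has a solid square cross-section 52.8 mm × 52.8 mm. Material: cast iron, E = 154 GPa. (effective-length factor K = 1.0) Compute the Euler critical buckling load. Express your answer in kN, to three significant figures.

P_cr ≈ 32.9 kN

I = a⁴/12 = 52.8⁴/12 = 6.477×10^5 mm⁴
I = 6.477×10^5 mm⁴ = 6.477×10^-7 m⁴
Effective length L_e = K·L = 1 × 5.47 = 5.470 m
P_cr = π²EI / L_e² = π² × 154×10⁹ × 6.477×10^-7 / 5.470² = 3.290×10^4 N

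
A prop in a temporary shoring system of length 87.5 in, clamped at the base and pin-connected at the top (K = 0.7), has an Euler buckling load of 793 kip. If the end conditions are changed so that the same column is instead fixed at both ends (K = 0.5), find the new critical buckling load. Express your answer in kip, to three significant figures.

P_cr ∝ 1/K², so P_cr,new = P_cr,old × (K_old/K_new)² = 793 × (0.7/0.5)²
= 793 × 1.960 = 1550 kip

P_cr ≈ 1550 kip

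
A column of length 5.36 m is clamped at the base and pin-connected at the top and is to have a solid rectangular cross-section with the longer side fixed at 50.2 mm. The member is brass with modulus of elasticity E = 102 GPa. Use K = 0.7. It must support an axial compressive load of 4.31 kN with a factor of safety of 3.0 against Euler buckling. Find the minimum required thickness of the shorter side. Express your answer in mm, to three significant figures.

b ≈ 35.1 mm

Required P_cr = n·P = 3.0 × 4.31 = 12.93 kN
L_e = K·L = 0.7 × 5.36 = 3.752 m
Required I = P_cr·L_e²/(π²E) = 1.293×10^4 × 3.752² / (π² × 1.02×10^11) = 1.808×10^-7 m⁴
I_req = 1.808×10^5 mm⁴
Rectangle, weak axis: I_min = h·b³/12 with h = 50.2 mm fixed  ⇒  b = (12I/h)^(1/3) = 35.1 mm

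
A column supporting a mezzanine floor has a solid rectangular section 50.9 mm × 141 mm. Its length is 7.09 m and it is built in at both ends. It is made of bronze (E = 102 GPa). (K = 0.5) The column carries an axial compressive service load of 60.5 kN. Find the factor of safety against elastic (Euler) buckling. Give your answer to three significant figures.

Buckling occurs about the weak axis: I_min = h·b³/12 with b = 50.9 mm (the shorter side).
I_min = 141×50.9³/12 = 1.549×10^6 mm⁴
I = 1.549×10^6 mm⁴ = 1.549×10^-6 m⁴
Effective length L_e = K·L = 0.5 × 7.09 = 3.545 m
P_cr = π²EI / L_e² = π² × 102×10⁹ × 1.549×10^-6 / 3.545² = 1.241×10^5 N
Factor of safety n = P_cr / P = 124.12 / 60.5 = 2.05

n ≈ 2.05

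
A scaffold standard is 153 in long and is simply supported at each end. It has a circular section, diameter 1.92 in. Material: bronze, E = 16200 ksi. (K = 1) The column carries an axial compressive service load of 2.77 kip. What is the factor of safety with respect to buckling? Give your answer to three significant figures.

I = πd⁴/64 = π×1.92⁴/64 = 0.6671 in⁴
Effective length L_e = K·L = 1 × 153 = 153.0 in
P_cr = π²EI / L_e² = π² × 16200×10³ × 0.6671 / 153.0² = 4.556×10^3 lb
Factor of safety n = P_cr / P = 4.5562 / 2.77 = 1.64

n ≈ 1.64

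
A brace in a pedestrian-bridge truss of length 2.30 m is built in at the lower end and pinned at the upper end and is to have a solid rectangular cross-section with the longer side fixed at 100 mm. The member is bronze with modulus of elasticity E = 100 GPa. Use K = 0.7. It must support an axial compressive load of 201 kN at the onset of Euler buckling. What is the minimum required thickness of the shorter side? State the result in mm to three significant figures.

L_e = K·L = 0.7 × 2.30 = 1.610 m
Required I = P_cr·L_e²/(π²E) = 2.010×10^5 × 1.610² / (π² × 1.00×10^11) = 5.279×10^-7 m⁴
I_req = 5.279×10^5 mm⁴
Rectangle, weak axis: I_min = h·b³/12 with h = 100 mm fixed  ⇒  b = (12I/h)^(1/3) = 39.9 mm

b ≈ 39.9 mm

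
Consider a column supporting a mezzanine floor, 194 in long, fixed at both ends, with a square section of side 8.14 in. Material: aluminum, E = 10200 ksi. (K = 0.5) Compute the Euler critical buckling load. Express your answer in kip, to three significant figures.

I = a⁴/12 = 8.14⁴/12 = 365.9 in⁴
Effective length L_e = K·L = 0.5 × 194 = 97.00 in
P_cr = π²EI / L_e² = π² × 10200×10³ × 365.9 / 97.00² = 3.914×10^6 lb

P_cr ≈ 3910 kip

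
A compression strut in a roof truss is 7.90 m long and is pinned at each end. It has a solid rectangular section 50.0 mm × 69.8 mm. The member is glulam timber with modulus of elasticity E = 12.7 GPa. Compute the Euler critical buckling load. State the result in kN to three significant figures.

P_cr ≈ 1.46 kN

Buckling occurs about the weak axis: I_min = h·b³/12 with b = 50.0 mm (the shorter side).
I_min = 69.8×50.0³/12 = 7.271×10^5 mm⁴
I = 7.271×10^5 mm⁴ = 7.271×10^-7 m⁴
Effective length L_e = K·L = 1 × 7.90 = 7.900 m
P_cr = π²EI / L_e² = π² × 12.7×10⁹ × 7.271×10^-7 / 7.900² = 1.460×10^3 N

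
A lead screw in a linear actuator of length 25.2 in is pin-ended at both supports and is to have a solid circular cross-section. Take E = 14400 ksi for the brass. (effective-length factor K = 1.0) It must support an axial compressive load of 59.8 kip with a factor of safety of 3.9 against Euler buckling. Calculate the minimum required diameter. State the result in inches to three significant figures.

Required P_cr = n·P = 3.9 × 59.8 = 233.2 kip
L_e = K·L = 1 × 25.2 = 25.20 in
Required I = P_cr·L_e²/(π²E) = 2.332×10^5 × 25.20² / (π² × 1.44×10^7) = 1.042 in⁴
Solid circle: I = πd⁴/64  ⇒  d = (64I/π)^(1/4) = (64×1.042/π)^(1/4) = 2.15 in

d ≈ 2.15 in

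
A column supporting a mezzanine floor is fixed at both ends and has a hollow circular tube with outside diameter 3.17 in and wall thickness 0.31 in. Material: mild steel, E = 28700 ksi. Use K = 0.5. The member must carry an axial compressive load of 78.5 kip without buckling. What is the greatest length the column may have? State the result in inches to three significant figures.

L_max ≈ 204 in

Inner diameter d_i = 3.17 − 2×0.31 = 2.550 in
I = π(d_o⁴ − d_i⁴)/64 = π(3.17⁴ − 2.550⁴)/64 = 2.881 in⁴
At the buckling limit P_cr = P = 7.850×10^4 lb
From P_cr = π²EI/(K·L)²:  L = (1/K)·√(π²EI/P_cr) = (1/0.5)·√(π²×2.87×10^7×2.881/7.850×10^4)
L = 204 in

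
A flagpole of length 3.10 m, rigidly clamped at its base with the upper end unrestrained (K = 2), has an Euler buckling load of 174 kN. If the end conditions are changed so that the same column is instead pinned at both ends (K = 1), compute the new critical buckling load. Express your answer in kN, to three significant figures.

P_cr ∝ 1/K², so P_cr,new = P_cr,old × (K_old/K_new)² = 174 × (2/1)²
= 174 × 4.000 = 696 kN

P_cr ≈ 696 kN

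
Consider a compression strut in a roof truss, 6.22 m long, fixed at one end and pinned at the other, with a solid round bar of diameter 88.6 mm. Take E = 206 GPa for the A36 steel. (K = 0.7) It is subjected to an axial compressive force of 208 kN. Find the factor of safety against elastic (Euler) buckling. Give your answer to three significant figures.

n ≈ 1.56

I = πd⁴/64 = π×88.6⁴/64 = 3.025×10^6 mm⁴
I = 3.025×10^6 mm⁴ = 3.025×10^-6 m⁴
Effective length L_e = K·L = 0.7 × 6.22 = 4.354 m
P_cr = π²EI / L_e² = π² × 206×10⁹ × 3.025×10^-6 / 4.354² = 3.244×10^5 N
Factor of safety n = P_cr / P = 324.41 / 208 = 1.56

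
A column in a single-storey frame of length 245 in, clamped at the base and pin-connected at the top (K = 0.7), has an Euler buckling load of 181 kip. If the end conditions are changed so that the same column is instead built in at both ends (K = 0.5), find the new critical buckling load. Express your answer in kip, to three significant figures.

P_cr ∝ 1/K², so P_cr,new = P_cr,old × (K_old/K_new)² = 181 × (0.7/0.5)²
= 181 × 1.960 = 355 kip

P_cr ≈ 355 kip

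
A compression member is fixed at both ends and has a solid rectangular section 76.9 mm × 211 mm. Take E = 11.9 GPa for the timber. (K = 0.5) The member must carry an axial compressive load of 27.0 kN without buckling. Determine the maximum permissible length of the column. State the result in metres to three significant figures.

L_max ≈ 11.8 m

Buckling occurs about the weak axis: I_min = h·b³/12 with b = 76.9 mm (the shorter side).
I_min = 211×76.9³/12 = 7.996×10^6 mm⁴
I = 7.996×10^-6 m⁴
At the buckling limit P_cr = P = 2.700×10^4 N
From P_cr = π²EI/(K·L)²:  L = (1/K)·√(π²EI/P_cr) = (1/0.5)·√(π²×1.19×10^10×7.996×10^-6/2.700×10^4)
L = 11.8 m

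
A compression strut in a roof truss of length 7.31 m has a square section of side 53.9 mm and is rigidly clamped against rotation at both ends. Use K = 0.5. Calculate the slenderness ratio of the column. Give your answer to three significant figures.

λ ≈ 235

I = a⁴/12 = 53.9⁴/12 = 7.034×10^5 mm⁴
A = 2.905×10^3 mm²;  r_min = √(I/A) = √(7.034×10^5/2.905×10^3) = 15.56 mm
L_e = K·L = 0.5 × 7.31 m = 3.655 m = 3655.0 mm
λ = L_e / r_min = 3655.0 / 15.56 = 235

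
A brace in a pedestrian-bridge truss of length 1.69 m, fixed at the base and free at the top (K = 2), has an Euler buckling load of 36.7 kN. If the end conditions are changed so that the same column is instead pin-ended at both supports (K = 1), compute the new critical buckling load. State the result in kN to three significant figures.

P_cr ∝ 1/K², so P_cr,new = P_cr,old × (K_old/K_new)² = 36.7 × (2/1)²
= 36.7 × 4.000 = 147 kN

P_cr ≈ 147 kN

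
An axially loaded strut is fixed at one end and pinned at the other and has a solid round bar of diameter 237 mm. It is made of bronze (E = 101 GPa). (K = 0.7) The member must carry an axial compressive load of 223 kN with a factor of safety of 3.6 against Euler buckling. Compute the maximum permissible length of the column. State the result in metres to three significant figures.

I = πd⁴/64 = π×237⁴/64 = 1.549×10^8 mm⁴
I = 1.549×10^-4 m⁴
Required critical load P_cr = n·P = 3.6 × 223 = 802.8 kN = 8.028×10^5 N
From P_cr = π²EI/(K·L)²:  L = (1/K)·√(π²EI/P_cr) = (1/0.7)·√(π²×1.01×10^11×1.549×10^-4/8.028×10^5)
L = 19.8 m

L_max ≈ 19.8 m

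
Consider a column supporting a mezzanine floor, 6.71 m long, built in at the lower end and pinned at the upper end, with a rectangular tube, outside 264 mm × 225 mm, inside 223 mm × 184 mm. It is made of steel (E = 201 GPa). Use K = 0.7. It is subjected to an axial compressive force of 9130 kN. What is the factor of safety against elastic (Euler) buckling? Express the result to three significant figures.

n ≈ 1.33

Weak-axis I_min = (h_o·b_o³ − h_i·b_i³)/12 with b_o = 225, b_i = 184.0 mm (shorter outer/inner sides).
I_min = (264×225³ − 223.0×184.0³)/12 = 1.348×10^8 mm⁴
I = 1.348×10^8 mm⁴ = 1.348×10^-4 m⁴
Effective length L_e = K·L = 0.7 × 6.71 = 4.697 m
P_cr = π²EI / L_e² = π² × 201×10⁹ × 1.348×10^-4 / 4.697² = 1.212×10^7 N
Factor of safety n = P_cr / P = 12124 / 9130 = 1.33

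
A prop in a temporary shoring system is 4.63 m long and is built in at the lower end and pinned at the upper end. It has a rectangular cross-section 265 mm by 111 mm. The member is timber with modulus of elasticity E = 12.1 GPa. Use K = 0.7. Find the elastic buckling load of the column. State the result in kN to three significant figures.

P_cr ≈ 343 kN

Buckling occurs about the weak axis: I_min = h·b³/12 with b = 111 mm (the shorter side).
I_min = 265×111³/12 = 3.020×10^7 mm⁴
I = 3.020×10^7 mm⁴ = 3.020×10^-5 m⁴
Effective length L_e = K·L = 0.7 × 4.63 = 3.241 m
P_cr = π²EI / L_e² = π² × 12.1×10⁹ × 3.020×10^-5 / 3.241² = 3.434×10^5 N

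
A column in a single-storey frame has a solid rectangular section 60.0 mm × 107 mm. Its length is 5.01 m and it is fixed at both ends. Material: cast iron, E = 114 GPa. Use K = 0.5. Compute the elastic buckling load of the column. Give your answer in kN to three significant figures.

P_cr ≈ 345 kN

Buckling occurs about the weak axis: I_min = h·b³/12 with b = 60.0 mm (the shorter side).
I_min = 107×60.0³/12 = 1.926×10^6 mm⁴
I = 1.926×10^6 mm⁴ = 1.926×10^-6 m⁴
Effective length L_e = K·L = 0.5 × 5.01 = 2.505 m
P_cr = π²EI / L_e² = π² × 114×10⁹ × 1.926×10^-6 / 2.505² = 3.453×10^5 N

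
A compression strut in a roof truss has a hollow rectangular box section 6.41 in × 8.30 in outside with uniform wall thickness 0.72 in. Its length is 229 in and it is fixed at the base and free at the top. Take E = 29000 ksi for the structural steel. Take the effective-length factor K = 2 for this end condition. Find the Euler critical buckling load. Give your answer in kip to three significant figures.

Inner dimensions: h_i = 8.30 − 2×0.72 = 6.860 in, b_i = 6.41 − 2×0.72 = 4.970 in
Weak-axis I_min = (h_o·b_o³ − h_i·b_i³)/12 with b_o = 6.41, b_i = 4.970 in (shorter outer/inner sides).
I_min = (8.30×6.41³ − 6.860×4.970³)/12 = 112.0 in⁴
Effective length L_e = K·L = 2 × 229 = 458.0 in
P_cr = π²EI / L_e² = π² × 29000×10³ × 112.0 / 458.0² = 1.528×10^5 lb

P_cr ≈ 153 kip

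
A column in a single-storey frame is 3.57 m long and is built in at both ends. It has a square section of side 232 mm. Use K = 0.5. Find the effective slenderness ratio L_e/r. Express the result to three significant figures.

λ ≈ 26.7

For a square r = a/√12 = 232/√12 = 66.97 mm
L_e = K·L = 0.5 × 3.57 m = 1.785 m = 1785.0 mm
λ = L_e / r_min = 1785.0 / 66.97 = 26.7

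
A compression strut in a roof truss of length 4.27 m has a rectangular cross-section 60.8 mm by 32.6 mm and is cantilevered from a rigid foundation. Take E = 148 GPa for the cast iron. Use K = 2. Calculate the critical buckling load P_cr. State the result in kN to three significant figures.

Buckling occurs about the weak axis: I_min = h·b³/12 with b = 32.6 mm (the shorter side).
I_min = 60.8×32.6³/12 = 1.755×10^5 mm⁴
I = 1.755×10^5 mm⁴ = 1.755×10^-7 m⁴
Effective length L_e = K·L = 2 × 4.27 = 8.540 m
P_cr = π²EI / L_e² = π² × 148×10⁹ × 1.755×10^-7 / 8.540² = 3.516×10^3 N

P_cr ≈ 3.52 kN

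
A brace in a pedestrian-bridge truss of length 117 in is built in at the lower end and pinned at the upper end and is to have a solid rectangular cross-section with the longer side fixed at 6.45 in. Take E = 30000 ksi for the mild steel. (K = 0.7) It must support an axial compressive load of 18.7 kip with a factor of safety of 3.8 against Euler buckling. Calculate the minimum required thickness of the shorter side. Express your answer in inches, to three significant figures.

b ≈ 1.44 in

Required P_cr = n·P = 3.8 × 18.7 = 71.06 kip
L_e = K·L = 0.7 × 117 = 81.90 in
Required I = P_cr·L_e²/(π²E) = 7.106×10^4 × 81.90² / (π² × 3.00×10^7) = 1.610 in⁴
Rectangle, weak axis: I_min = h·b³/12 with h = 6.45 in fixed  ⇒  b = (12I/h)^(1/3) = 1.44 in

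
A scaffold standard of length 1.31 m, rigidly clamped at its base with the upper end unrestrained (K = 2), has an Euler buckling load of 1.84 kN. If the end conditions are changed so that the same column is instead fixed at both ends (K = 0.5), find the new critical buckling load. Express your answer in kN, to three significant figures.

P_cr ∝ 1/K², so P_cr,new = P_cr,old × (K_old/K_new)² = 1.84 × (2/0.5)²
= 1.84 × 16.00 = 29.4 kN

P_cr ≈ 29.4 kN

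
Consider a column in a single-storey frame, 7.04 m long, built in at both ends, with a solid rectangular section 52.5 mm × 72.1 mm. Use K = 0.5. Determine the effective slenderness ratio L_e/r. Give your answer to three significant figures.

Buckling occurs about the weak axis: I_min = h·b³/12 with b = 52.5 mm (the shorter side).
I_min = 72.1×52.5³/12 = 8.694×10^5 mm⁴
A = 3.785×10^3 mm²;  r_min = √(I/A) = √(8.694×10^5/3.785×10^3) = 15.16 mm
L_e = K·L = 0.5 × 7.04 m = 3.520 m = 3520.0 mm
λ = L_e / r_min = 3520.0 / 15.16 = 232

λ ≈ 232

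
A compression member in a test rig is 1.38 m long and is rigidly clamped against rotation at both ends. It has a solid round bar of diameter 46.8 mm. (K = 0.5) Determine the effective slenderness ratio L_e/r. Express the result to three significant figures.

λ ≈ 59.0

For a solid circle r = d/4 = 46.8/4 = 11.70 mm
L_e = K·L = 0.5 × 1.38 m = 0.6900 m = 690.00 mm
λ = L_e / r_min = 690.00 / 11.70 = 59.0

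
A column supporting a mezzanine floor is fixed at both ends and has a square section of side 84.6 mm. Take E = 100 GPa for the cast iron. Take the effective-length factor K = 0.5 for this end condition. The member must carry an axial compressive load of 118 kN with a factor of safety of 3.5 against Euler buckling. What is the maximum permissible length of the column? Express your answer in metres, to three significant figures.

L_max ≈ 6.39 m

I = a⁴/12 = 84.6⁴/12 = 4.269×10^6 mm⁴
I = 4.269×10^-6 m⁴
Required critical load P_cr = n·P = 3.5 × 118 = 413.0 kN = 4.130×10^5 N
From P_cr = π²EI/(K·L)²:  L = (1/K)·√(π²EI/P_cr) = (1/0.5)·√(π²×1.00×10^11×4.269×10^-6/4.130×10^5)
L = 6.39 m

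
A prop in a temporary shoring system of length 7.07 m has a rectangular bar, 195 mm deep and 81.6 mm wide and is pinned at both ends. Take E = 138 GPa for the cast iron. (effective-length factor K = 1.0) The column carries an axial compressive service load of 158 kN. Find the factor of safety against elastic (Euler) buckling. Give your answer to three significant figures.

n ≈ 1.52

Buckling occurs about the weak axis: I_min = h·b³/12 with b = 81.6 mm (the shorter side).
I_min = 195×81.6³/12 = 8.829×10^6 mm⁴
I = 8.829×10^6 mm⁴ = 8.829×10^-6 m⁴
Effective length L_e = K·L = 1 × 7.07 = 7.070 m
P_cr = π²EI / L_e² = π² × 138×10⁹ × 8.829×10^-6 / 7.070² = 2.406×10^5 N
Factor of safety n = P_cr / P = 240.58 / 158 = 1.52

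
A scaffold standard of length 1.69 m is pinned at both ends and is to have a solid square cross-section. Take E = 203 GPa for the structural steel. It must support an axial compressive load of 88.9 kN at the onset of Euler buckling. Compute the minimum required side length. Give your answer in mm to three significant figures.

L_e = K·L = 1 × 1.69 = 1.690 m
Required I = P_cr·L_e²/(π²E) = 8.890×10^4 × 1.690² / (π² × 2.03×10^11) = 1.267×10^-7 m⁴
I_req = 1.267×10^5 mm⁴
Solid square: I = a⁴/12  ⇒  a = (12I)^(1/4) = (12×1.267×10^5)^(1/4) = 35.1 mm

a ≈ 35.1 mm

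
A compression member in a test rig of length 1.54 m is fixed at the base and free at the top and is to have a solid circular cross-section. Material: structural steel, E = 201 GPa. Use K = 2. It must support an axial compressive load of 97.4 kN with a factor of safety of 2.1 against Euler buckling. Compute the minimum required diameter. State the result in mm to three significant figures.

d ≈ 66.8 mm

Required P_cr = n·P = 2.1 × 97.4 = 204.5 kN
L_e = K·L = 2 × 1.54 = 3.080 m
Required I = P_cr·L_e²/(π²E) = 2.045×10^5 × 3.080² / (π² × 2.01×10^11) = 9.781×10^-7 m⁴
I_req = 9.781×10^5 mm⁴
Solid circle: I = πd⁴/64  ⇒  d = (64I/π)^(1/4) = (64×9.781×10^5/π)^(1/4) = 66.8 mm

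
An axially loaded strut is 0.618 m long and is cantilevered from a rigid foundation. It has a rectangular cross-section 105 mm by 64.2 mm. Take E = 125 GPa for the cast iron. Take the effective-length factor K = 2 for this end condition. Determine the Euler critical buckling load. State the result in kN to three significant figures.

P_cr ≈ 1870 kN

Buckling occurs about the weak axis: I_min = h·b³/12 with b = 64.2 mm (the shorter side).
I_min = 105×64.2³/12 = 2.315×10^6 mm⁴
I = 2.315×10^6 mm⁴ = 2.315×10^-6 m⁴
Effective length L_e = K·L = 2 × 0.618 = 1.236 m
P_cr = π²EI / L_e² = π² × 125×10⁹ × 2.315×10^-6 / 1.236² = 1.870×10^6 N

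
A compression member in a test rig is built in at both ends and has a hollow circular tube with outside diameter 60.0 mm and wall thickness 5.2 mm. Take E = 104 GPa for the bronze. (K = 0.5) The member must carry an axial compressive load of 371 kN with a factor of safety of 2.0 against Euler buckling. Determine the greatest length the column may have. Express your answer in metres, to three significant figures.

Inner diameter d_i = 60.0 − 2×5.2 = 49.60 mm
I = π(d_o⁴ − d_i⁴)/64 = π(60.0⁴ − 49.60⁴)/64 = 3.391×10^5 mm⁴
I = 3.391×10^-7 m⁴
Required critical load P_cr = n·P = 2.0 × 371 = 742.0 kN = 7.420×10^5 N
From P_cr = π²EI/(K·L)²:  L = (1/K)·√(π²EI/P_cr) = (1/0.5)·√(π²×1.04×10^11×3.391×10^-7/7.420×10^5)
L = 1.37 m

L_max ≈ 1.37 m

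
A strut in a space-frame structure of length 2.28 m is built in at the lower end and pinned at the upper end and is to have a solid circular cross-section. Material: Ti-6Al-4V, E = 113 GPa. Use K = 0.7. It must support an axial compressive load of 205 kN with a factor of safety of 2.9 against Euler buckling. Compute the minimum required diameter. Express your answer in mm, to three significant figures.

Required P_cr = n·P = 2.9 × 205 = 594.5 kN
L_e = K·L = 0.7 × 2.28 = 1.596 m
Required I = P_cr·L_e²/(π²E) = 5.945×10^5 × 1.596² / (π² × 1.13×10^11) = 1.358×10^-6 m⁴
I_req = 1.358×10^6 mm⁴
Solid circle: I = πd⁴/64  ⇒  d = (64I/π)^(1/4) = (64×1.358×10^6/π)^(1/4) = 72.5 mm

d ≈ 72.5 mm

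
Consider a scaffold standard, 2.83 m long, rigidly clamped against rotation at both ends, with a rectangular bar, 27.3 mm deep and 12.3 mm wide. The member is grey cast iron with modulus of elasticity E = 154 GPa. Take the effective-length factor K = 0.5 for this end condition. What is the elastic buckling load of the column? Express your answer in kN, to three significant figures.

Buckling occurs about the weak axis: I_min = h·b³/12 with b = 12.3 mm (the shorter side).
I_min = 27.3×12.3³/12 = 4.233×10^3 mm⁴
I = 4.233×10^3 mm⁴ = 4.233×10^-9 m⁴
Effective length L_e = K·L = 0.5 × 2.83 = 1.415 m
P_cr = π²EI / L_e² = π² × 154×10⁹ × 4.233×10^-9 / 1.415² = 3.214×10^3 N

P_cr ≈ 3.21 kN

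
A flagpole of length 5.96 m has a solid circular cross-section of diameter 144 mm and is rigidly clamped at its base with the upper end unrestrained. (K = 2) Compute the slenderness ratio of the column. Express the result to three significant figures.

λ ≈ 331

For a solid circle r = d/4 = 144/4 = 36.00 mm
L_e = K·L = 2 × 5.96 m = 11.92 m = 11920 mm
λ = L_e / r_min = 11920 / 36.00 = 331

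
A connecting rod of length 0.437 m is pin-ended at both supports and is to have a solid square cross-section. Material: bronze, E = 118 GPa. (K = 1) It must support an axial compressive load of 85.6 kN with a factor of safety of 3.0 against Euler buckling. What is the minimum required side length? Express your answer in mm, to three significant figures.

Required P_cr = n·P = 3.0 × 85.6 = 256.8 kN
L_e = K·L = 1 × 0.437 = 0.4370 m
Required I = P_cr·L_e²/(π²E) = 2.568×10^5 × 0.4370² / (π² × 1.18×10^11) = 4.211×10^-8 m⁴
I_req = 4.211×10^4 mm⁴
Solid square: I = a⁴/12  ⇒  a = (12I)^(1/4) = (12×4.211×10^4)^(1/4) = 26.7 mm

a ≈ 26.7 mm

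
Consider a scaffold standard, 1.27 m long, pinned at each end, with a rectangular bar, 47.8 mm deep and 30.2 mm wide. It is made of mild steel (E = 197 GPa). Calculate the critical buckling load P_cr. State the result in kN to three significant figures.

P_cr ≈ 132 kN

Buckling occurs about the weak axis: I_min = h·b³/12 with b = 30.2 mm (the shorter side).
I_min = 47.8×30.2³/12 = 1.097×10^5 mm⁴
I = 1.097×10^5 mm⁴ = 1.097×10^-7 m⁴
Effective length L_e = K·L = 1 × 1.27 = 1.270 m
P_cr = π²EI / L_e² = π² × 197×10⁹ × 1.097×10^-7 / 1.270² = 1.323×10^5 N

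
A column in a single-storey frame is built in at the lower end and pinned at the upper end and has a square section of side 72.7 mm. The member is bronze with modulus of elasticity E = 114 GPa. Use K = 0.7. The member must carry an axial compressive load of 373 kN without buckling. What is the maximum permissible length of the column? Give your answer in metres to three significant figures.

I = a⁴/12 = 72.7⁴/12 = 2.328×10^6 mm⁴
I = 2.328×10^-6 m⁴
At the buckling limit P_cr = P = 3.730×10^5 N
From P_cr = π²EI/(K·L)²:  L = (1/K)·√(π²EI/P_cr) = (1/0.7)·√(π²×1.14×10^11×2.328×10^-6/3.730×10^5)
L = 3.79 m

L_max ≈ 3.79 m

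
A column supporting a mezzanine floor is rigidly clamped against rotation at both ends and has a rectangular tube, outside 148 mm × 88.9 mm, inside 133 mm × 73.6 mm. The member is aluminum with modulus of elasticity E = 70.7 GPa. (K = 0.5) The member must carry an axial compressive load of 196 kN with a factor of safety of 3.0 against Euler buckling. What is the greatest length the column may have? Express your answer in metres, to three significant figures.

Weak-axis I_min = (h_o·b_o³ − h_i·b_i³)/12 with b_o = 88.9, b_i = 73.60 mm (shorter outer/inner sides).
I_min = (148×88.9³ − 133.0×73.60³)/12 = 4.247×10^6 mm⁴
I = 4.247×10^-6 m⁴
Required critical load P_cr = n·P = 3.0 × 196 = 588.0 kN = 5.880×10^5 N
From P_cr = π²EI/(K·L)²:  L = (1/K)·√(π²EI/P_cr) = (1/0.5)·√(π²×7.07×10^10×4.247×10^-6/5.880×10^5)
L = 4.49 m

L_max ≈ 4.49 m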